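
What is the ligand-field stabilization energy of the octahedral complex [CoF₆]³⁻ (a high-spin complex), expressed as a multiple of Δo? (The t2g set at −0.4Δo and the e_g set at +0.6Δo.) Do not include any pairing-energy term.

Each F⁻ contributes -1; 6 × (-1) = -6. With overall charge -3, Co is in the +3 oxidation state.
Group 9 minus oxidation state +3 gives a d⁶ configuration for Co³⁺.
Configuration: t2g^4 e_g^2.
CFSE = 4(-0.4Δo) + 2(0.6Δo) = -1.6Δo + 1.2Δo = -0.4Δo.

-0.4 Δo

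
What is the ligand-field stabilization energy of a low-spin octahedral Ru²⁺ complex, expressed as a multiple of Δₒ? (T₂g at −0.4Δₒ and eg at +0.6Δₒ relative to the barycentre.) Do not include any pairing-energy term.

Group 8 minus oxidation state +2 gives a d⁶ configuration for Ru²⁺.
Configuration: t₂g⁶ eg⁰.
CFSE = 6(-0.4Δₒ) + 0(0.6Δₒ) = -2.4Δₒ + 0.0Δₒ = -2.4Δₒ.

-2.4 Δₒ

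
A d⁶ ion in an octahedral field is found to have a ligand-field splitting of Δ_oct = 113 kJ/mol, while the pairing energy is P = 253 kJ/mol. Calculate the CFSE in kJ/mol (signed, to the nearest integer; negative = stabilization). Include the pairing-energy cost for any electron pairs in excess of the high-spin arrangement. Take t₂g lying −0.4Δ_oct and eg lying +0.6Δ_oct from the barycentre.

-45

Δ_oct < P, so pairing is avoided: the ground state is high-spin.
Configuration: t₂g⁴ eg².
Orbital CFSE = -0.4Δ_oct = -0.4 × 113 = -45 kJ/mol.
High-spin has no excess pairs, so no pairing correction applies.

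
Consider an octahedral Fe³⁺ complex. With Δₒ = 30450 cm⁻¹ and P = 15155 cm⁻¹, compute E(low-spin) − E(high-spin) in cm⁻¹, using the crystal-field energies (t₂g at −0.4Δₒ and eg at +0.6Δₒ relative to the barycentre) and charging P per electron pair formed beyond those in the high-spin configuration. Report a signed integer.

Fe sits in group 8; removing 3 electrons leaves Fe³⁺ with 8 − 3 = 5 d electrons.
High-spin: t₂g³ eg², CFSE = 0.0Δₒ = 0 cm⁻¹.
For low-spin the configuration is t₂g⁵ eg⁰: orbital energy -2.0 × 30450 = -60900 cm⁻¹, and 2 additional pairs relative to high-spin add 30310 cm⁻¹, giving -30590 cm⁻¹.
E(LS) − E(HS) = -30590 − (0) = -30590 cm⁻¹.

-30590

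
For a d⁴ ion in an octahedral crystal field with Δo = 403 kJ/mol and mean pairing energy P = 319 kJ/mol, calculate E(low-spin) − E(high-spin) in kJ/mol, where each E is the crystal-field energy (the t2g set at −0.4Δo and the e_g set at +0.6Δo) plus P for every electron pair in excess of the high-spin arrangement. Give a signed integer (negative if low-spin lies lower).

-84

High-spin d⁴ fills as t2g^3 e_g^1 with CFSE 3(−0.4) + 1(+0.6) = -0.6Δo = -242 kJ/mol.
For low-spin the configuration is t2g^4 e_g^0: orbital energy -1.6 × 403 = -645 kJ/mol, and 1 additional pair relative to high-spin adds 319 kJ/mol, giving -326 kJ/mol.
Thus E(LS) − E(HS) = -84 kJ/mol.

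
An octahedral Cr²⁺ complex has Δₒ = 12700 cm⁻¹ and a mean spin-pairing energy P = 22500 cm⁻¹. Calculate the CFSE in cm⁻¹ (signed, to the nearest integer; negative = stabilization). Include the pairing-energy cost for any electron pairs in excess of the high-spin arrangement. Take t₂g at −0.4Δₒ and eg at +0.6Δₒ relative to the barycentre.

Cr sits in group 6; removing 2 electrons leaves Cr²⁺ with 6 − 2 = 4 d electrons.
Here Δₒ < P (12700 < 22500), so the high-spin state is favoured.
Filling d⁴ accordingly: t₂g³ eg¹.
Orbital CFSE = -0.6Δₒ = -0.6 × 12700 = -7620 cm⁻¹.
High-spin has no excess pairs, so no pairing correction applies.

-7620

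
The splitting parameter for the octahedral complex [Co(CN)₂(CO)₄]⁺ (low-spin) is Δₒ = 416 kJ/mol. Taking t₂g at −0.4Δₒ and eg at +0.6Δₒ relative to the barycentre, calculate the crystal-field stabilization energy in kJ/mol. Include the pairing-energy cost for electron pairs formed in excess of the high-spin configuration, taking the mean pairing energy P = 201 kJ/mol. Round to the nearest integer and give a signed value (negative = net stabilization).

Ligand charges: 2×(-1) from CN⁻ and 4×(+0) from CO sum to -2; with overall charge +1, Co is +3.
Co sits in group 9; removing 3 electrons leaves Co³⁺ with 9 − 3 = 6 d electrons.
Configuration: t₂g⁶ eg⁰.
Orbital CFSE = 6(-0.4) + 0(0.6) = -2.4Δₒ = -2.4 × 416 = -998 kJ/mol.
Relative to high-spin t₂g⁴ eg² (1 paired), the low-spin configuration has 2 additional pairs, contributing +2 × 201 = +402 kJ/mol.
Combining: -998 + 402 = -596 kJ/mol.

-596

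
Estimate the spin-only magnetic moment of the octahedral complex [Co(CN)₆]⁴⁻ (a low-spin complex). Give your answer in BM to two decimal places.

Each CN⁻ contributes -1; 6 × (-1) = -6. With overall charge -4, Co is in the +2 oxidation state.
Co²⁺: group 9, so d-count = 9 − 2 = 7.
Configuration: t2g^6 e_g^1 → 1 unpaired electron.
μ(spin-only) = √[1(1+2)] = √3 ≈ 1.73 BM.

1.73 BM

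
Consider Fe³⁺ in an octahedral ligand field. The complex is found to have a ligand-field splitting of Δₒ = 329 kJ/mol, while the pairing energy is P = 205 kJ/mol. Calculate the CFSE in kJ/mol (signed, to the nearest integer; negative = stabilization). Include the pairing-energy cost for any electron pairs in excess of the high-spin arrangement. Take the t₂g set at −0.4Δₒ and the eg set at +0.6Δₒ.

Fe³⁺: group 8, so d-count = 8 − 3 = 5.
Δₒ > P, so pairing is preferred: the ground state is low-spin.
That gives t₂g⁵ eg⁰.
Orbital CFSE = -2.0Δₒ = -2.0 × 329 = -658 kJ/mol.
Excess pairs vs high-spin: 2 − 0 = 2; pairing cost = +410 kJ/mol.
Net CFSE = -658 + 410 = -248 kJ/mol.

-248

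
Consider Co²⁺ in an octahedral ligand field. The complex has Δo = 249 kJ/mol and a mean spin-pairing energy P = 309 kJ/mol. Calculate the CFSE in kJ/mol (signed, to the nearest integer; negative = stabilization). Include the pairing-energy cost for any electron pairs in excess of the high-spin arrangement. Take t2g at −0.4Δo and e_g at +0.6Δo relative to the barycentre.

Co sits in group 9; removing 2 electrons leaves Co²⁺ with 9 − 2 = 7 d electrons.
Δo < P, so pairing is avoided: the ground state is high-spin.
Filling d⁷ accordingly: t2g^5 e_g^2.
Orbital CFSE = -0.8Δo = -0.8 × 249 = -199 kJ/mol.
High-spin has no excess pairs, so no pairing correction applies.

-199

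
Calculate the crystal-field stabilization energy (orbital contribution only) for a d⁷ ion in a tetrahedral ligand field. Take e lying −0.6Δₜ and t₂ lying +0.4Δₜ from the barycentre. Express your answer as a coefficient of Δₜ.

Tetrahedral fields are weak (Δₜ ≈ 4/9 Δₒ), so electrons fill high-spin.
Configuration: e⁴ t₂³.
CFSE = 4(-0.6Δₜ) + 3(0.4Δₜ) = -2.4Δₜ + 1.2Δₜ = -1.2Δₜ.

-1.2 Δₜ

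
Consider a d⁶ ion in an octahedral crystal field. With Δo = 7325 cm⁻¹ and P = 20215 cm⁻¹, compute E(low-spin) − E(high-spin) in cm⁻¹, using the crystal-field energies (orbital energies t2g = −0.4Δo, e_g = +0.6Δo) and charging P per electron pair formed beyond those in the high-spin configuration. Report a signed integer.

25780

High-spin d⁶ fills as t2g^4 e_g^2 with CFSE 4(−0.4) + 2(+0.6) = -0.4Δo = -2930 cm⁻¹.
Low-spin t2g^6 e_g^0 gives -2.4Δo = -17580 cm⁻¹, but forming 2 extra pairs costs 2P = 40430 cm⁻¹, so E(LS) = -17580 + 40430 = 22850 cm⁻¹.
E(LS) − E(HS) = 22850 − (-2930) = 25780 cm⁻¹.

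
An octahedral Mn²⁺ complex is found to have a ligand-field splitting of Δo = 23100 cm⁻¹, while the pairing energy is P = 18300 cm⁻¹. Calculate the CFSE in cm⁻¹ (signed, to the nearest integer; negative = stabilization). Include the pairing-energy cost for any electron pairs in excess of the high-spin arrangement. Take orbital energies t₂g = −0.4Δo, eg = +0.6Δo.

-9600

Mn sits in group 7; removing 2 electrons leaves Mn²⁺ with 7 − 2 = 5 d electrons.
With Δo > P the complex is low-spin.
That gives t₂g⁵ eg⁰.
Orbital CFSE = -2.0Δo = -2.0 × 23100 = -46200 cm⁻¹.
Excess pairs vs high-spin: 2 − 0 = 2; pairing cost = +36600 cm⁻¹.
Net CFSE = -46200 + 36600 = -9600 cm⁻¹.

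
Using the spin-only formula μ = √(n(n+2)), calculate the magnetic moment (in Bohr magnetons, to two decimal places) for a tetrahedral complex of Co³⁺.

Co sits in group 9; removing 3 electrons leaves Co³⁺ with 9 − 3 = 6 d electrons.
Tetrahedral fields are weak (Δₜ ≈ 4/9 Δₒ), so electrons fill high-spin.
Configuration: e^3 t2^3 → 4 unpaired electrons.
μ(spin-only) = √[4(4+2)] = √24 ≈ 4.90 Bohr magnetons.

4.90 Bohr magnetons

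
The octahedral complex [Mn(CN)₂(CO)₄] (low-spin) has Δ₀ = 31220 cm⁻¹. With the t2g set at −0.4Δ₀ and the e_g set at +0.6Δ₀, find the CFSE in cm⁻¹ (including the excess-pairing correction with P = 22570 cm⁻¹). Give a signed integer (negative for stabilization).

-17300

Ligand charges: 2×(-1) from CN⁻ and 4×(+0) from CO sum to -2; with overall charge +0, Mn is +2.
Group 7 minus oxidation state +2 gives a d⁵ configuration for Mn²⁺.
Configuration: t2g^5 e_g^0.
CFSE(orbital) = 5×(-0.4Δ₀) + 0×(0.6Δ₀) = -2.0Δ₀; with Δ₀ = 31220 cm⁻¹ that is -62440 cm⁻¹.
Relative to high-spin t2g^3 e_g^2 (0 paired), the low-spin configuration has 2 additional pairs, contributing +2 × 22570 = +45140 cm⁻¹.
Combining: -62440 + 45140 = -17300 cm⁻¹.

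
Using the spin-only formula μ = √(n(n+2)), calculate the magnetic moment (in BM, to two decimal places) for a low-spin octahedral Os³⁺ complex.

Os sits in group 8; removing 3 electrons leaves Os³⁺ with 8 − 3 = 5 d electrons.
Configuration: t₂g⁵ eg⁰ → 1 unpaired electron.
μ(spin-only) = √[1(1+2)] = √3 ≈ 1.73 BM.

1.73 BM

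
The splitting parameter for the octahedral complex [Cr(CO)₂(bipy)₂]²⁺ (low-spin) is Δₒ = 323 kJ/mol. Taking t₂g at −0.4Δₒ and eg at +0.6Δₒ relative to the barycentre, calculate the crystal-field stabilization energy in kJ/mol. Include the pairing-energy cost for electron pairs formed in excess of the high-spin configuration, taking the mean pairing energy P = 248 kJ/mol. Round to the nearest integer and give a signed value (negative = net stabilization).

-269

Ligand charges: 2×(+0) from CO and 2×(+0) from bipy sum to +0; with overall charge +2, Cr is +2.
Cr is in group 6, so Cr²⁺ is d⁴ (6 − 2 = 4).
The d⁴ electrons fill as t₂g⁴ eg⁰.
Orbital CFSE = 4(-0.4) + 0(0.6) = -1.6Δₒ = -1.6 × 323 = -517 kJ/mol.
High-spin d⁴ would be t₂g³ eg¹ with 0 pairs; low-spin has 1, so 1 excess pair costs +1P = +248 kJ/mol.
Combining: -517 + 248 = -269 kJ/mol.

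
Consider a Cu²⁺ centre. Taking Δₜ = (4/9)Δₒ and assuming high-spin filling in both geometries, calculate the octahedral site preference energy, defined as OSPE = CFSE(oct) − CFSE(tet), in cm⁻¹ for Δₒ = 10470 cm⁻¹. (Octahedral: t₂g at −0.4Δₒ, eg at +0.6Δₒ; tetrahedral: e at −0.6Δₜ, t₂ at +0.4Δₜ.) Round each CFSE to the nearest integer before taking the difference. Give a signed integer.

-4421

Cu sits in group 11; removing 2 electrons leaves Cu²⁺ with 11 − 2 = 9 d electrons.
Octahedral high-spin t2g^6 e_g^3: CFSE = -0.6 × 10470 = -6282 cm⁻¹.
Tetrahedral: e^4 t2^5, CFSE = 4(−0.6) + 5(+0.4) = -0.4Δₜ = -0.4 × (4/9) × 10470 = -1861 cm⁻¹.
OSPE = -6282 − (-1861) = -4421 cm⁻¹.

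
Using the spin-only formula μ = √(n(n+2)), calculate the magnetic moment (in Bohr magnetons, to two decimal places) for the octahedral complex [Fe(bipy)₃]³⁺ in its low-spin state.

bipy is neutral, so the +3 overall charge sits on Fe: oxidation state +3.
Fe is in group 8, so Fe³⁺ is d⁵ (8 − 3 = 5).
Configuration: t2g^5 e_g^0 → 1 unpaired electron.
μ(spin-only) = √[1(1+2)] = √3 ≈ 1.73 Bohr magnetons.

1.73 Bohr magnetons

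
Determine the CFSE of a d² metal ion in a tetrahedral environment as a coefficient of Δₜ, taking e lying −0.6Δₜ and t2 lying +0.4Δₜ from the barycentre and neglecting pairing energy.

Tetrahedral splitting is small, so the complex is high-spin.
Configuration: e^2 t2^0.
CFSE = 2(-0.6Δₜ) + 0(0.4Δₜ) = -1.2Δₜ + 0.0Δₜ = -1.2Δₜ.

-1.2 Δₜ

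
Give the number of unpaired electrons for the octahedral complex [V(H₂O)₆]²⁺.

3

H₂O is neutral, so the +2 overall charge sits on V: oxidation state +2.
V is in group 5, so V²⁺ is d³ (5 − 2 = 3).
Configuration: t₂g³ eg⁰, giving 3 unpaired electrons.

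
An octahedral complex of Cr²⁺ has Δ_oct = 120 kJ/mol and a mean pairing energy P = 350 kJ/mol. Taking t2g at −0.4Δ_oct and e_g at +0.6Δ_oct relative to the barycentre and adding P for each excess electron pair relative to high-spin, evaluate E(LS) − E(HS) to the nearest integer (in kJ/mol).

230

Cr is in group 6, so Cr²⁺ is d⁴ (6 − 2 = 4).
High-spin d⁴ fills as t2g^3 e_g^1 with CFSE 3(−0.4) + 1(+0.6) = -0.6Δ_oct = -72 kJ/mol.
For low-spin the configuration is t2g^4 e_g^0: orbital energy -1.6 × 120 = -192 kJ/mol, and 1 additional pair relative to high-spin adds 350 kJ/mol, giving 158 kJ/mol.
E(LS) − E(HS) = 158 − (-72) = 230 kJ/mol.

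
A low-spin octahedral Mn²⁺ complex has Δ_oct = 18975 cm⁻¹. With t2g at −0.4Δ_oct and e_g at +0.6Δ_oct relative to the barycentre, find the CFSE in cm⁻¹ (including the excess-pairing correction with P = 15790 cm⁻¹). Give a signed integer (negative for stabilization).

Group 7 minus oxidation state +2 gives a d⁵ configuration for Mn²⁺.
Configuration: t2g^5 e_g^0.
CFSE(orbital) = 5×(-0.4Δ_oct) + 0×(0.6Δ_oct) = -2.0Δ_oct; with Δ_oct = 18975 cm⁻¹ that is -37950 cm⁻¹.
High-spin d⁵ would be t2g^3 e_g^2 with 0 pairs; low-spin has 2, so 2 excess pairs cost +2P = +31580 cm⁻¹.
Net CFSE = -37950 + 31580 = -6370 cm⁻¹.

-6370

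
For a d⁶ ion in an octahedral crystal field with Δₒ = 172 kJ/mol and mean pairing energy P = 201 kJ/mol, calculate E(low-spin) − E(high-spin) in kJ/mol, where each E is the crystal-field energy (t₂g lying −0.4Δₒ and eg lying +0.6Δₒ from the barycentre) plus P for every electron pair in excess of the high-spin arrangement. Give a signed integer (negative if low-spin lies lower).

58

High-spin: t₂g⁴ eg², CFSE = -0.4Δₒ = -69 kJ/mol.
Low-spin: t₂g⁶ eg⁰, orbital CFSE = -2.4Δₒ = -413 kJ/mol; plus 2 excess pairs × P = +402 kJ/mol; total -11 kJ/mol.
The difference is -11 − (-69) = 58 kJ/mol, so high-spin lies lower.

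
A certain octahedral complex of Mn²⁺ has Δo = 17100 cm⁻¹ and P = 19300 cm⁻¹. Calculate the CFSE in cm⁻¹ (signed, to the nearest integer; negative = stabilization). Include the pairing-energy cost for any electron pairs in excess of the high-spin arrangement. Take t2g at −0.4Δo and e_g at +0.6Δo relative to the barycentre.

0

Mn²⁺: group 7, so d-count = 7 − 2 = 5.
Here Δo < P (17100 < 19300), so the high-spin state is favoured.
Configuration: t2g^3 e_g^2.
Orbital CFSE = 0.0Δo = 0.0 × 17100 = 0 cm⁻¹.
High-spin has no excess pairs, so no pairing correction applies.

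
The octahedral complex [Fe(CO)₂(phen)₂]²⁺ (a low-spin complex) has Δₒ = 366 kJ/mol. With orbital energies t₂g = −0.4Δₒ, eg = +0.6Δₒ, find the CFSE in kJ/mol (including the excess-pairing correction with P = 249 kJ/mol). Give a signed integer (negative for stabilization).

Ligand charges: 2×(+0) from CO and 2×(+0) from phen sum to +0; with overall charge +2, Fe is +2.
Group 8 minus oxidation state +2 gives a d⁶ configuration for Fe²⁺.
Configuration: t₂g⁶ eg⁰.
Orbital CFSE = 6(-0.4) + 0(0.6) = -2.4Δₒ = -2.4 × 366 = -878 kJ/mol.
Pairing penalty: 3 pairs vs 1 in the high-spin reference → 2 extra × P = 498 kJ/mol.
Combining: -878 + 498 = -380 kJ/mol.

-380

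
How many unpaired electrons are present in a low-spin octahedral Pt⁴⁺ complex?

Group 10 minus oxidation state +4 gives a d⁶ configuration for Pt⁴⁺.
Configuration: t₂g⁶ eg⁰, giving 0 unpaired electrons.

0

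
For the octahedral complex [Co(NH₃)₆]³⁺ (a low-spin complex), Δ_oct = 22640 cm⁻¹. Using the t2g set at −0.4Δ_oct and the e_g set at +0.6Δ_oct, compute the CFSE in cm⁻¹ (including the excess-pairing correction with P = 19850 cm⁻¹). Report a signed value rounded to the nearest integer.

-14636

NH₃ is neutral, so the +3 overall charge sits on Co: oxidation state +3.
Co sits in group 9; removing 3 electrons leaves Co³⁺ with 9 − 3 = 6 d electrons.
The d⁶ electrons fill as t2g^6 e_g^0.
CFSE(orbital) = 6×(-0.4Δ_oct) + 0×(0.6Δ_oct) = -2.4Δ_oct; with Δ_oct = 22640 cm⁻¹ that is -54336 cm⁻¹.
Pairing penalty: 3 pairs vs 1 in the high-spin reference → 2 extra × P = 39700 cm⁻¹.
Overall CFSE = -54336 + 39700 = -14636 cm⁻¹.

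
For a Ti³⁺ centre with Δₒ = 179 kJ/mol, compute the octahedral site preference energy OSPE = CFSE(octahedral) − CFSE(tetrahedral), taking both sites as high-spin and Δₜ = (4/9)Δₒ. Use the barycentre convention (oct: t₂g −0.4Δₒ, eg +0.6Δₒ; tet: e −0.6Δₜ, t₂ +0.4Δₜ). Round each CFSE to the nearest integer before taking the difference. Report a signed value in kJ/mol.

-24

Group 4 minus oxidation state +3 gives a d¹ configuration for Ti³⁺.
Octahedral (high-spin): t₂g¹ eg⁰, CFSE = 1(−0.4) + 0(+0.6) = -0.4Δₒ = -0.4 × 179 = -72 kJ/mol.
Tetrahedral e¹ t₂⁰ gives -0.6Δₜ = -0.6 × (4/9) × 179 = -48 kJ/mol.
OSPE = CFSE(oct) − CFSE(tet) = -72 − (-48) = -24 kJ/mol.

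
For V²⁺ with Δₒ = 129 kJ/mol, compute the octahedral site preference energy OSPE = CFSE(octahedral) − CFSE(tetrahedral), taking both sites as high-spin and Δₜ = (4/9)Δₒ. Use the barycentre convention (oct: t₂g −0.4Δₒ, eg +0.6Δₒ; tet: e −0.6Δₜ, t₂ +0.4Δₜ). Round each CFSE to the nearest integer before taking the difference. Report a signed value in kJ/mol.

V sits in group 5; removing 2 electrons leaves V²⁺ with 5 − 2 = 3 d electrons.
Octahedral (high-spin): t₂g³ eg⁰, CFSE = 3(−0.4) + 0(+0.6) = -1.2Δₒ = -1.2 × 129 = -155 kJ/mol.
Tetrahedral e² t₂¹ gives -0.8Δₜ = -0.8 × (4/9) × 129 = -46 kJ/mol.
OSPE = -155 − (-46) = -109 kJ/mol.

-109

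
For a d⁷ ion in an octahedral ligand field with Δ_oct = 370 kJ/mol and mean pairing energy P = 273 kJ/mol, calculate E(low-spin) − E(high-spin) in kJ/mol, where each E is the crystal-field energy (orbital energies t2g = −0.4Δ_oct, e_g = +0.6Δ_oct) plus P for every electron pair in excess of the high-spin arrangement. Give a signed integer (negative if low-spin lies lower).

In the high-spin limit (t2g^5 e_g^2) the orbital term is -0.8Δ_oct = -296 kJ/mol, with no excess pairing.
Low-spin t2g^6 e_g^1 gives -1.8Δ_oct = -666 kJ/mol, but forming 1 extra pair costs 1P = 273 kJ/mol, so E(LS) = -666 + 273 = -393 kJ/mol.
Thus E(LS) − E(HS) = -97 kJ/mol.

-97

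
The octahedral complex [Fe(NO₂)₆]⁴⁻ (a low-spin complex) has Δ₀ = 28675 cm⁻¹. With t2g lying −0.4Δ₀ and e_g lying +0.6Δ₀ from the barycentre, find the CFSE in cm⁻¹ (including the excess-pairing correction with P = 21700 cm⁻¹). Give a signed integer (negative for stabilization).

-25420

Each NO₂⁻ contributes -1; 6 × (-1) = -6. With overall charge -4, Fe is in the +2 oxidation state.
Fe²⁺: group 8, so d-count = 8 − 2 = 6.
The d⁶ electrons fill as t2g^6 e_g^0.
CFSE(orbital) = 6×(-0.4Δ₀) + 0×(0.6Δ₀) = -2.4Δ₀; with Δ₀ = 28675 cm⁻¹ that is -68820 cm⁻¹.
High-spin d⁶ would be t2g^4 e_g^2 with 1 pair; low-spin has 3, so 2 excess pairs cost +2P = +43400 cm⁻¹.
Net CFSE = -68820 + 43400 = -25420 cm⁻¹.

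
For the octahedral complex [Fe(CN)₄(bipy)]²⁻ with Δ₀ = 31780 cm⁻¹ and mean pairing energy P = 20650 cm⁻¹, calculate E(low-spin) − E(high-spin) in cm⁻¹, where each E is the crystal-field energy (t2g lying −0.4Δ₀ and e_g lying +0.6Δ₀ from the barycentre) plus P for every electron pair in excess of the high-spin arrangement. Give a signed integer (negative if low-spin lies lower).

Ligand charges: 4×(-1) from CN⁻ and 1×(+0) from bipy sum to -4; with overall charge -2, Fe is +2.
Fe is in group 8, so Fe²⁺ is d⁶ (8 − 2 = 6).
High-spin: t2g^4 e_g^2, CFSE = -0.4Δ₀ = -12712 cm⁻¹.
For low-spin the configuration is t2g^6 e_g^0: orbital energy -2.4 × 31780 = -76272 cm⁻¹, and 2 additional pairs relative to high-spin add 41300 cm⁻¹, giving -34972 cm⁻¹.
E(LS) − E(HS) = -34972 − (-12712) = -22260 cm⁻¹.

-22260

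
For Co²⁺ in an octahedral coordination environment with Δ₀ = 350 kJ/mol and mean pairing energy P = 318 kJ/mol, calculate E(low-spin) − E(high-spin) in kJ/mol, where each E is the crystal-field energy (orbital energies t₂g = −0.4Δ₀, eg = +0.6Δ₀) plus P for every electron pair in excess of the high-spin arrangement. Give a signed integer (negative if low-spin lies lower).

Co²⁺: group 9, so d-count = 9 − 2 = 7.
High-spin: t₂g⁵ eg², CFSE = -0.8Δ₀ = -280 kJ/mol.
For low-spin the configuration is t₂g⁶ eg¹: orbital energy -1.8 × 350 = -630 kJ/mol, and 1 additional pair relative to high-spin adds 318 kJ/mol, giving -312 kJ/mol.
E(LS) − E(HS) = -312 − (-280) = -32 kJ/mol.

-32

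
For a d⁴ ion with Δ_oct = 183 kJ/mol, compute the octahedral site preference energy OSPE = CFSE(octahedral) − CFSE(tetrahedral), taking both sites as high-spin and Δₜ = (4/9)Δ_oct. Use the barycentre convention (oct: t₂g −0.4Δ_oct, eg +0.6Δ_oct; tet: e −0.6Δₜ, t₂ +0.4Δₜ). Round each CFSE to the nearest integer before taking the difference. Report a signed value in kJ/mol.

-77

In an octahedral site d⁴ (HS) is t2g^3 e_g^1, giving CFSE(oct) = -0.6Δ_oct = -110 kJ/mol.
Tetrahedral e^2 t2^2 gives -0.4Δₜ = -0.4 × (4/9) × 183 = -33 kJ/mol.
OSPE = -110 − (-33) = -77 kJ/mol.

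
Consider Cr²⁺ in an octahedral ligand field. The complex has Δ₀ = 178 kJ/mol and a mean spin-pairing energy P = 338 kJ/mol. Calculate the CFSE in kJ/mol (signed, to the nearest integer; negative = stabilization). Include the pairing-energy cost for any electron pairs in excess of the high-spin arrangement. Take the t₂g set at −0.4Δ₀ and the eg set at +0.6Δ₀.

Cr²⁺: group 6, so d-count = 6 − 2 = 4.
Since Δ₀ = 178 kJ/mol < P = 338 kJ/mol, the complex adopts the high-spin configuration.
Filling d⁴ accordingly: t₂g³ eg¹.
Orbital CFSE = -0.6Δ₀ = -0.6 × 178 = -107 kJ/mol.
High-spin has no excess pairs, so no pairing correction applies.

-107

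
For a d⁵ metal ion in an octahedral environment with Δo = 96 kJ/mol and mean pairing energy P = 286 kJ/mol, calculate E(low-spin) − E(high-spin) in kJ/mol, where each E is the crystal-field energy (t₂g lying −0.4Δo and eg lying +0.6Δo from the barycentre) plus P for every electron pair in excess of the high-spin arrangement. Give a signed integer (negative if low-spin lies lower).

380

High-spin: t₂g³ eg², CFSE = 0.0Δo = 0 kJ/mol.
Low-spin t₂g⁵ eg⁰ gives -2.0Δo = -192 kJ/mol, but forming 2 extra pairs costs 2P = 572 kJ/mol, so E(LS) = -192 + 572 = 380 kJ/mol.
E(LS) − E(HS) = 380 − (0) = 380 kJ/mol.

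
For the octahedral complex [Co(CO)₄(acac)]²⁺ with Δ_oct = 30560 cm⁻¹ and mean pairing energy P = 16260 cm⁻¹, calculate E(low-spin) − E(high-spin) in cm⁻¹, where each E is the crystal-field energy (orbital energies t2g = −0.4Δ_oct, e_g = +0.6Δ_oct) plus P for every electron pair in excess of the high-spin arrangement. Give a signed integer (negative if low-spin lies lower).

-28600

Ligand charges: 4×(+0) from CO and 1×(-1) from acac⁻ sum to -1; with overall charge +2, Co is +3.
Co sits in group 9; removing 3 electrons leaves Co³⁺ with 9 − 3 = 6 d electrons.
High-spin: t2g^4 e_g^2, CFSE = -0.4Δ_oct = -12224 cm⁻¹.
For low-spin the configuration is t2g^6 e_g^0: orbital energy -2.4 × 30560 = -73344 cm⁻¹, and 2 additional pairs relative to high-spin add 32520 cm⁻¹, giving -40824 cm⁻¹.
Thus E(LS) − E(HS) = -28600 cm⁻¹.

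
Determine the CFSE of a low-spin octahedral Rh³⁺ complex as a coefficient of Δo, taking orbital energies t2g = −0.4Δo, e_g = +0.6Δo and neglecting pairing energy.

Group 9 minus oxidation state +3 gives a d⁶ configuration for Rh³⁺.
Configuration: t2g^6 e_g^0.
CFSE = 6(-0.4Δo) + 0(0.6Δo) = -2.4Δo + 0.0Δo = -2.4Δo.

-2.4 Δo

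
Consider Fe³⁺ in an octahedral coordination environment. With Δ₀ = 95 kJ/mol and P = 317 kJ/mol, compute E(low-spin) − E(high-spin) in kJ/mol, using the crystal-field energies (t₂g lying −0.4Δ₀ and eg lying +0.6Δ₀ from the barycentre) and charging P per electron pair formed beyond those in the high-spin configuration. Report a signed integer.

444

Fe is in group 8, so Fe³⁺ is d⁵ (8 − 3 = 5).
High-spin d⁵ fills as t₂g³ eg² with CFSE 3(−0.4) + 2(+0.6) = 0.0Δ₀ = 0 kJ/mol.
For low-spin the configuration is t₂g⁵ eg⁰: orbital energy -2.0 × 95 = -190 kJ/mol, and 2 additional pairs relative to high-spin add 634 kJ/mol, giving 444 kJ/mol.
Thus E(LS) − E(HS) = 444 kJ/mol.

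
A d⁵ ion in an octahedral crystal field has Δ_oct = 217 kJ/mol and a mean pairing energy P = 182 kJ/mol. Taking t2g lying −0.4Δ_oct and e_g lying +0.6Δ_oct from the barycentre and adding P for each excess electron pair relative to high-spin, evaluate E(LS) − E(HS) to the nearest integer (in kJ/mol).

-70

High-spin: t2g^3 e_g^2, CFSE = 0.0Δ_oct = 0 kJ/mol.
For low-spin the configuration is t2g^5 e_g^0: orbital energy -2.0 × 217 = -434 kJ/mol, and 2 additional pairs relative to high-spin add 364 kJ/mol, giving -70 kJ/mol.
The difference is -70 − (0) = -70 kJ/mol, so low-spin lies lower.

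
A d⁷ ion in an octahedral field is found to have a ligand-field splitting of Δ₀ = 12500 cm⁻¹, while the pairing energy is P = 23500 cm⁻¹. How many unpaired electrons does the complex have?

3

Δ₀ < P, so pairing is avoided: the ground state is high-spin.
Filling d⁷ accordingly: t2g^5 e_g^2.
Unpaired electrons: 3.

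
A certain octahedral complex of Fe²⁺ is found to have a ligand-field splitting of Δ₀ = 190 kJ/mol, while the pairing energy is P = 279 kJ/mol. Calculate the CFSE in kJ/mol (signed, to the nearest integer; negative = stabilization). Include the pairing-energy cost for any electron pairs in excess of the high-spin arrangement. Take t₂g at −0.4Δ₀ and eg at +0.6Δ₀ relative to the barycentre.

-76

Group 8 minus oxidation state +2 gives a d⁶ configuration for Fe²⁺.
With Δ₀ < P the complex is high-spin.
Filling d⁶ accordingly: t₂g⁴ eg².
Orbital CFSE = -0.4Δ₀ = -0.4 × 190 = -76 kJ/mol.
High-spin has no excess pairs, so no pairing correction applies.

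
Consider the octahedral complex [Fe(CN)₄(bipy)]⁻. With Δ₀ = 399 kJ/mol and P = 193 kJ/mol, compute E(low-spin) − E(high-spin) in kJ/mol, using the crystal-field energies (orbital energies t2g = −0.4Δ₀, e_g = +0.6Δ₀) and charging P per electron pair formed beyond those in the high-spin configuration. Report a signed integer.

-412

Ligand charges: 4×(-1) from CN⁻ and 1×(+0) from bipy sum to -4; with overall charge -1, Fe is +3.
Fe sits in group 8; removing 3 electrons leaves Fe³⁺ with 8 − 3 = 5 d electrons.
High-spin d⁵ fills as t2g^3 e_g^2 with CFSE 3(−0.4) + 2(+0.6) = 0.0Δ₀ = 0 kJ/mol.
For low-spin the configuration is t2g^5 e_g^0: orbital energy -2.0 × 399 = -798 kJ/mol, and 2 additional pairs relative to high-spin add 386 kJ/mol, giving -412 kJ/mol.
The difference is -412 − (0) = -412 kJ/mol, so low-spin lies lower.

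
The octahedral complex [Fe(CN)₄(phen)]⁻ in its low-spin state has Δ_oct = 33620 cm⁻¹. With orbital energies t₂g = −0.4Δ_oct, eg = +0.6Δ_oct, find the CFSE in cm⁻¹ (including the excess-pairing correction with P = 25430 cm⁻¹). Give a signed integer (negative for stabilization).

Ligand charges: 4×(-1) from CN⁻ and 1×(+0) from phen sum to -4; with overall charge -1, Fe is +3.
Group 8 minus oxidation state +3 gives a d⁵ configuration for Fe³⁺.
Configuration: t₂g⁵ eg⁰.
CFSE(orbital) = 5×(-0.4Δ_oct) + 0×(0.6Δ_oct) = -2.0Δ_oct; with Δ_oct = 33620 cm⁻¹ that is -67240 cm⁻¹.
Relative to high-spin t₂g³ eg² (0 paired), the low-spin configuration has 2 additional pairs, contributing +2 × 25430 = +50860 cm⁻¹.
Combining: -67240 + 50860 = -16380 cm⁻¹.

-16380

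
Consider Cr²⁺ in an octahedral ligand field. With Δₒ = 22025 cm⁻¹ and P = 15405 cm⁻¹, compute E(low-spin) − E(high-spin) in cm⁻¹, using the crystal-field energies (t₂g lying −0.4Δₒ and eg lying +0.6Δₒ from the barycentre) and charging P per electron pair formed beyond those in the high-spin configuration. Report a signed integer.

-6620

Cr sits in group 6; removing 2 electrons leaves Cr²⁺ with 6 − 2 = 4 d electrons.
High-spin: t₂g³ eg¹, CFSE = -0.6Δₒ = -13215 cm⁻¹.
Low-spin t₂g⁴ eg⁰ gives -1.6Δₒ = -35240 cm⁻¹, but forming 1 extra pair costs 1P = 15405 cm⁻¹, so E(LS) = -35240 + 15405 = -19835 cm⁻¹.
Thus E(LS) − E(HS) = -6620 cm⁻¹.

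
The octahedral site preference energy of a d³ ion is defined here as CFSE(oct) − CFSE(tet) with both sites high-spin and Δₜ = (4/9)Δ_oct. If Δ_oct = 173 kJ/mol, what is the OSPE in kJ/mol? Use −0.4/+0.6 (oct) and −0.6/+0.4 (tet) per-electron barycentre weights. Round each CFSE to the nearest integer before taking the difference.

-146

Octahedral (high-spin): t2g^3 e_g^0, CFSE = 3(−0.4) + 0(+0.6) = -1.2Δ_oct = -1.2 × 173 = -208 kJ/mol.
Tetrahedral: e^2 t2^1, CFSE = 2(−0.6) + 1(+0.4) = -0.8Δₜ = -0.8 × (4/9) × 173 = -62 kJ/mol.
Subtracting, OSPE = -208 − (-62) = -146 kJ/mol.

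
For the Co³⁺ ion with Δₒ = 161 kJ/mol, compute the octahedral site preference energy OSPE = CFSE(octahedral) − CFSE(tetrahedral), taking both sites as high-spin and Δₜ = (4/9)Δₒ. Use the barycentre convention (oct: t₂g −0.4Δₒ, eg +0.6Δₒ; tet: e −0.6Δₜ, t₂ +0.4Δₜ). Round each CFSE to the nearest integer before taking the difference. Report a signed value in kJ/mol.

-21

Co sits in group 9; removing 3 electrons leaves Co³⁺ with 9 − 3 = 6 d electrons.
Octahedral high-spin t₂g⁴ eg²: CFSE = -0.4 × 161 = -64 kJ/mol.
In a tetrahedral site the filling is e³ t₂³: CFSE(tet) = -0.6Δₜ = -0.6 × (4/9)(161) = -43 kJ/mol.
OSPE = CFSE(oct) − CFSE(tet) = -64 − (-43) = -21 kJ/mol.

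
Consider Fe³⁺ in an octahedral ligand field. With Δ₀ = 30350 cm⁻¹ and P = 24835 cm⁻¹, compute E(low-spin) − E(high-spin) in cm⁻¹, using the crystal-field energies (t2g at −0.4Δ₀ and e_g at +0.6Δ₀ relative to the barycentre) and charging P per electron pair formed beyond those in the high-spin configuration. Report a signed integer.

-11030

Group 8 minus oxidation state +3 gives a d⁵ configuration for Fe³⁺.
High-spin d⁵ fills as t2g^3 e_g^2 with CFSE 3(−0.4) + 2(+0.6) = 0.0Δ₀ = 0 cm⁻¹.
Low-spin: t2g^5 e_g^0, orbital CFSE = -2.0Δ₀ = -60700 cm⁻¹; plus 2 excess pairs × P = +49670 cm⁻¹; total -11030 cm⁻¹.
E(LS) − E(HS) = -11030 − (0) = -11030 cm⁻¹.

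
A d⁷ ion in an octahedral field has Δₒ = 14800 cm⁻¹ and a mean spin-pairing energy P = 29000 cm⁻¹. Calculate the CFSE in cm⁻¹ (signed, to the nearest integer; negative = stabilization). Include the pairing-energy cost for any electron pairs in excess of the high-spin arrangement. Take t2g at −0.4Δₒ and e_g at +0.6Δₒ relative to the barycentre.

-11840

Here Δₒ < P (14800 < 29000), so the high-spin state is favoured.
That gives t2g^5 e_g^2.
Orbital CFSE = -0.8Δₒ = -0.8 × 14800 = -11840 cm⁻¹.
High-spin has no excess pairs, so no pairing correction applies.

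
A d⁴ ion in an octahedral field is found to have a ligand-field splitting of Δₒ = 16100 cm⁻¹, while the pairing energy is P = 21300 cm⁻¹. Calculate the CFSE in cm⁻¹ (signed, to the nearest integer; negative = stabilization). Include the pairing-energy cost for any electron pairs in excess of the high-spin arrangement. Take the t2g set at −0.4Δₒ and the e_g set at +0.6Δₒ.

-9660

Here Δₒ < P (16100 < 21300), so the high-spin state is favoured.
Filling d⁴ accordingly: t2g^3 e_g^1.
Orbital CFSE = -0.6Δₒ = -0.6 × 16100 = -9660 cm⁻¹.
High-spin has no excess pairs, so no pairing correction applies.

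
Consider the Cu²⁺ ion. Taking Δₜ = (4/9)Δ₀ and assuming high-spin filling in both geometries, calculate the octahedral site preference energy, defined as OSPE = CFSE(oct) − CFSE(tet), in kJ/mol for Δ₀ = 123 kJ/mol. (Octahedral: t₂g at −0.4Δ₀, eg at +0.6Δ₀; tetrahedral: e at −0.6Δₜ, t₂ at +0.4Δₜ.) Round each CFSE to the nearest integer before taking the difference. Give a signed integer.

-52

Group 11 minus oxidation state +2 gives a d⁹ configuration for Cu²⁺.
In an octahedral site d⁹ (HS) is t₂g⁶ eg³, giving CFSE(oct) = -0.6Δ₀ = -74 kJ/mol.
In a tetrahedral site the filling is e⁴ t₂⁵: CFSE(tet) = -0.4Δₜ = -0.4 × (4/9)(123) = -22 kJ/mol.
OSPE = -74 − (-22) = -52 kJ/mol.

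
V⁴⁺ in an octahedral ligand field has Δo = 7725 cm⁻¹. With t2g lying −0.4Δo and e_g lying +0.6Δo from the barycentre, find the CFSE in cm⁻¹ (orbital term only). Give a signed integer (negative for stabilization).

-3090

V sits in group 5; removing 4 electrons leaves V⁴⁺ with 5 − 4 = 1 d electrons.
The d¹ electrons fill as t2g^1 e_g^0.
Orbital CFSE = 1(-0.4) + 0(0.6) = -0.4Δo = -0.4 × 7725 = -3090 cm⁻¹.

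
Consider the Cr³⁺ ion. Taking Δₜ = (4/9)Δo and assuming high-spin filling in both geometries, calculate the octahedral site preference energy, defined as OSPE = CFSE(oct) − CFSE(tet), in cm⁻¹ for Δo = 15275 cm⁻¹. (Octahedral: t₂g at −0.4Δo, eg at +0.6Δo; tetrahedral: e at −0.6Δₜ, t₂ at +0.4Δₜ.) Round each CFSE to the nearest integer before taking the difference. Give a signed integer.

Group 6 minus oxidation state +3 gives a d³ configuration for Cr³⁺.
In an octahedral site d³ (HS) is t₂g³ eg⁰, giving CFSE(oct) = -1.2Δo = -18330 cm⁻¹.
Tetrahedral: e² t₂¹, CFSE = 2(−0.6) + 1(+0.4) = -0.8Δₜ = -0.8 × (4/9) × 15275 = -5431 cm⁻¹.
OSPE = CFSE(oct) − CFSE(tet) = -18330 − (-5431) = -12899 cm⁻¹.

-12899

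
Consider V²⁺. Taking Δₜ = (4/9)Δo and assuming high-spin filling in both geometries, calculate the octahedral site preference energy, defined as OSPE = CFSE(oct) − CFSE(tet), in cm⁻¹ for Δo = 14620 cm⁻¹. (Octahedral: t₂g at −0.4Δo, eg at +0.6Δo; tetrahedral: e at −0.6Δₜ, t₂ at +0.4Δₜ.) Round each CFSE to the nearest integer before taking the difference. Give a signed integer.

-12346

Group 5 minus oxidation state +2 gives a d³ configuration for V²⁺.
Octahedral high-spin t2g^3 e_g^0: CFSE = -1.2 × 14620 = -17544 cm⁻¹.
Tetrahedral e^2 t2^1 gives -0.8Δₜ = -0.8 × (4/9) × 14620 = -5198 cm⁻¹.
OSPE = CFSE(oct) − CFSE(tet) = -17544 − (-5198) = -12346 cm⁻¹.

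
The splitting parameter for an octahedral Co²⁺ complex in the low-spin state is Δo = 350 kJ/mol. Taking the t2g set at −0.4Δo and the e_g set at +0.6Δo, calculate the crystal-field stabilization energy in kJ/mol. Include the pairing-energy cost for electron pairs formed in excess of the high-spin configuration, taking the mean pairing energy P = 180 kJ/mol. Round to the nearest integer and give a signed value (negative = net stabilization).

Co is in group 9, so Co²⁺ is d⁷ (9 − 2 = 7).
The d⁷ electrons fill as t2g^6 e_g^1.
CFSE(orbital) = 6×(-0.4Δo) + 1×(0.6Δo) = -1.8Δo; with Δo = 350 kJ/mol that is -630 kJ/mol.
Pairing penalty: 3 pairs vs 2 in the high-spin reference → 1 extra × P = 180 kJ/mol.
Combining: -630 + 180 = -450 kJ/mol.

-450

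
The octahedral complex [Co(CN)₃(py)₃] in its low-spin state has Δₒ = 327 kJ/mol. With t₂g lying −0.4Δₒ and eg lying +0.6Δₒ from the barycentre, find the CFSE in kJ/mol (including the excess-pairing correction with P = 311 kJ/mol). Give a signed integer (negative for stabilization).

Ligand charges: 3×(-1) from CN⁻ and 3×(+0) from py sum to -3; with overall charge +0, Co is +3.
Co is in group 9, so Co³⁺ is d⁶ (9 − 3 = 6).
The d⁶ electrons fill as t₂g⁶ eg⁰.
Orbital CFSE = 6(-0.4) + 0(0.6) = -2.4Δₒ = -2.4 × 327 = -785 kJ/mol.
High-spin d⁶ would be t₂g⁴ eg² with 1 pair; low-spin has 3, so 2 excess pairs cost +2P = +622 kJ/mol.
Overall CFSE = -785 + 622 = -163 kJ/mol.

-163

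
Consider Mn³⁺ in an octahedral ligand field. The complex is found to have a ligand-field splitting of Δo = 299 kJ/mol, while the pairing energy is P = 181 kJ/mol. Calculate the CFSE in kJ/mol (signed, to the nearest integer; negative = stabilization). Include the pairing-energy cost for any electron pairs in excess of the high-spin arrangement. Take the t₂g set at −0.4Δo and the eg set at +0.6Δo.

Mn³⁺: group 7, so d-count = 7 − 3 = 4.
Since Δo = 299 kJ/mol > P = 181 kJ/mol, the complex adopts the low-spin configuration.
Filling d⁴ accordingly: t₂g⁴ eg⁰.
Orbital CFSE = -1.6Δo = -1.6 × 299 = -478 kJ/mol.
Excess pairs vs high-spin: 1 − 0 = 1; pairing cost = +181 kJ/mol.
Net CFSE = -478 + 181 = -297 kJ/mol.

-297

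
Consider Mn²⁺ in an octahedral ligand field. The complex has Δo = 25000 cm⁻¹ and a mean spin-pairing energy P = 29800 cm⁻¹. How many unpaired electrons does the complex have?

5

Mn sits in group 7; removing 2 electrons leaves Mn²⁺ with 7 − 2 = 5 d electrons.
Since Δo = 25000 cm⁻¹ < P = 29800 cm⁻¹, the complex adopts the high-spin configuration.
Configuration: t₂g³ eg².
Unpaired electrons: 5.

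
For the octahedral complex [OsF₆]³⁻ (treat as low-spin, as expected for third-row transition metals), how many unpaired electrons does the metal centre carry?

Each F⁻ contributes -1; 6 × (-1) = -6. With overall charge -3, Os is in the +3 oxidation state.
Group 8 minus oxidation state +3 gives a d⁵ configuration for Os³⁺.
Configuration: t2g^5 e_g^0, giving 1 unpaired electron.

1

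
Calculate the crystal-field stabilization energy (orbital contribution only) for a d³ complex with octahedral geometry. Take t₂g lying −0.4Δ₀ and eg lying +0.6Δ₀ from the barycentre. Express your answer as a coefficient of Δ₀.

-1.2 Δ₀

For octahedral d³ the high- and low-spin configurations coincide.
Configuration: t₂g³ eg⁰.
CFSE = 3(-0.4Δ₀) + 0(0.6Δ₀) = -1.2Δ₀ + 0.0Δ₀ = -1.2Δ₀.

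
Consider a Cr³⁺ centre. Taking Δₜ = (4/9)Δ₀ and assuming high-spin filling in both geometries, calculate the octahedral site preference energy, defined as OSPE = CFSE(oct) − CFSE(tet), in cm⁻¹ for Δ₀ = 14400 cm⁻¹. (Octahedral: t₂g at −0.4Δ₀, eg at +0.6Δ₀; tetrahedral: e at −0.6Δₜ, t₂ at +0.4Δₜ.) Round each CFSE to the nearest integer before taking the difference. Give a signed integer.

Group 6 minus oxidation state +3 gives a d³ configuration for Cr³⁺.
In an octahedral site d³ (HS) is t2g^3 e_g^0, giving CFSE(oct) = -1.2Δ₀ = -17280 cm⁻¹.
Tetrahedral e^2 t2^1 gives -0.8Δₜ = -0.8 × (4/9) × 14400 = -5120 cm⁻¹.
OSPE = CFSE(oct) − CFSE(tet) = -17280 − (-5120) = -12160 cm⁻¹.

-12160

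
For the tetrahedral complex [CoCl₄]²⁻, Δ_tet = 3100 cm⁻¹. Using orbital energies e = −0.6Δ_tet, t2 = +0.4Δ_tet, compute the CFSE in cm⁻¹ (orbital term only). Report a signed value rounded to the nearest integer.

-3720

Each Cl⁻ contributes -1; 4 × (-1) = -4. With overall charge -2, Co is in the +2 oxidation state.
Co²⁺: group 9, so d-count = 9 − 2 = 7.
Tetrahedral fields are weak (Δₜ ≈ 4/9 Δₒ), so electrons fill high-spin.
Electron filling gives e^4 t2^3.
The orbital stabilization is -1.2Δ_tet = -1.2 × 3100 = -3720 cm⁻¹.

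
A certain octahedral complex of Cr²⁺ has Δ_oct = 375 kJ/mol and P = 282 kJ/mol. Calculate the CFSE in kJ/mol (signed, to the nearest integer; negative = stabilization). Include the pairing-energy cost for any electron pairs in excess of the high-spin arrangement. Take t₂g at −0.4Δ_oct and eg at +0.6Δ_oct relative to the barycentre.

Cr sits in group 6; removing 2 electrons leaves Cr²⁺ with 6 − 2 = 4 d electrons.
Here Δ_oct > P (375 > 282), so the low-spin state is favoured.
Filling d⁴ accordingly: t₂g⁴ eg⁰.
Orbital CFSE = -1.6Δ_oct = -1.6 × 375 = -600 kJ/mol.
Excess pairs vs high-spin: 1 − 0 = 1; pairing cost = +282 kJ/mol.
Net CFSE = -600 + 282 = -318 kJ/mol.

-318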